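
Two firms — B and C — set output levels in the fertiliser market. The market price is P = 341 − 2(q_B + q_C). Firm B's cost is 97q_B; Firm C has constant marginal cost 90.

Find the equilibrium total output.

Firm B's profit: π = q_B(341 − 2(q_B + q_C)) − 97q_B.
∂π/∂q_B = 244 − 4q_B − 2q_C = 0, so q_B = 61 − 0.5q_C.
By the same steps for C: q_C = 62.75 − 0.5q_B.
Solving the two reaction functions simultaneously: (1 − (−0.5)(−0.5))q_B = 61 − 0.5·62.75, so 0.75q_B = 29.625 and q_B = 39.5.
Then q_C = 62.75 − 0.5·39.5 = 43.
Total output: 39.5 + 43 = 82.5.

82.5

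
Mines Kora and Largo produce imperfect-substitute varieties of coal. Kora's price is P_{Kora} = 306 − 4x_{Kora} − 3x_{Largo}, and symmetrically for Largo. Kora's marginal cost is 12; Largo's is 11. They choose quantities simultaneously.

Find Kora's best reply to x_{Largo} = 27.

26.625

Mine Kora's profit: π = x_{Kora}(306 − 4x_{Kora} − 3x_{Largo}) − 12x_{Kora}.
∂π/∂x_{Kora} = 294 − 8x_{Kora} − 3x_{Largo} = 0 ⇒ x_{Kora} = 36.75 − 0.375x_{Largo}.
At x_{Largo} = 27: x_{Kora} = 36.75 − 0.375·27 = 26.625.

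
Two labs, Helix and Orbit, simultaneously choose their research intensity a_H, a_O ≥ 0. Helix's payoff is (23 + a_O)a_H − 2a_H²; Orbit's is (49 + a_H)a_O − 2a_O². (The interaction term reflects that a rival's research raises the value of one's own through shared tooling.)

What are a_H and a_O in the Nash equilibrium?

Expanding Helix's payoff: 23a_H + a_Oa_H − 2a_H².
∂π/∂a_H = 23 + a_O − 4a_H = 0, so a_H = 5.75 + 0.25a_O.
Likewise for Orbit: a_O = 12.25 + 0.25a_H.
Substituting the second reaction function into the first: a_H = 5.75 + 0.25(12.25 + 0.25a_H), which gives 0.9375a_H = 8.8125 ⇒ a_H = 9.4.
Then a_O = 12.25 + 0.25·9.4 = 14.6.

9.4, 14.6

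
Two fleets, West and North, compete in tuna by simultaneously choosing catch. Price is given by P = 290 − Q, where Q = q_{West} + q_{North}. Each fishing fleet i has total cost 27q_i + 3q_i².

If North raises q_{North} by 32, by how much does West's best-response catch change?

-4

Fishing fleet West's profit: π = q_{West}(290 − (q_{West} + q_{North})) − 27q_{West} − 3q_{West}².
∂π/∂q_{West} = 263 − 8q_{West} − q_{North} = 0, so q_{West} = 32.875 − 0.125q_{North}.
The reaction-function slope is −0.125, so a 32-unit rise in q_{North} moves q_{West} by −0.125 × 32 = −4. West's best response falls — the actions are strategic substitutes.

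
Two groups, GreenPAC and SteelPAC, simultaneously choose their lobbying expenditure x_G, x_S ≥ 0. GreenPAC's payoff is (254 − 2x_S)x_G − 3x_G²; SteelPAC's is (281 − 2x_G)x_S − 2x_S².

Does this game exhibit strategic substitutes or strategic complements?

strategic substitutes

Expanding GreenPAC's payoff: 254x_G − 2x_Sx_G − 3x_G².
∂π/∂x_G = 254 − 2x_S − 6x_G = 0, so x_G = 127/3 − (1/3)x_S.
The best-response slope dx_G/dx_S = −1/3 < 0: the reaction function is downward-sloping, so the choices are strategic substitutes.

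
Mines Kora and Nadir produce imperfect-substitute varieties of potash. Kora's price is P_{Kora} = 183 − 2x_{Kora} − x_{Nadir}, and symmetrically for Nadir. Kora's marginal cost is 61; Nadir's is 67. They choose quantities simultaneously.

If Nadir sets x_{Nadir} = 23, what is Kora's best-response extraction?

Mine Kora's profit: π = x_{Kora}(183 − 2x_{Kora} − x_{Nadir}) − 61x_{Kora}.
∂π/∂x_{Kora} = 122 − 4x_{Kora} − x_{Nadir} = 0 ⇒ x_{Kora} = 30.5 − 0.25x_{Nadir}.
At x_{Nadir} = 23: x_{Kora} = 30.5 − 0.25·23 = 24.75.

24.75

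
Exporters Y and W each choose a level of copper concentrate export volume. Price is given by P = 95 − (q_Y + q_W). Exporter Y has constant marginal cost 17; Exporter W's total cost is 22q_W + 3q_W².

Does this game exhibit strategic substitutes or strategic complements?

Exporter Y's profit: π = q_Y(95 − (q_Y + q_W)) − 17q_Y.
∂π/∂q_Y = 78 − 2q_Y − q_W = 0, so q_Y = 39 − 0.5q_W.
The best-response slope dq_Y/dq_W = −0.5 < 0: the reaction function is downward-sloping, so the choices are strategic substitutes.

strategic substitutes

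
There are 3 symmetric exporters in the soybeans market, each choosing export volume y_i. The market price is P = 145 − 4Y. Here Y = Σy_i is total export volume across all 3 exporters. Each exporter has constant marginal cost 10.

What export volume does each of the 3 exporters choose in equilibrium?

8.4375

A representative exporter's profit is π_i = y_i(145 − 4Y) − 10y_i, with Y = y_i + Σ_{j≠i} y_j.
First-order condition: 135 − 8y_i − 4Σ_{j≠i} y_j = 0.
Imposing symmetry (y_j = y for all j) turns Σ_{j≠i} y_j into 2y, so 135 = 16y and y = 8.4375.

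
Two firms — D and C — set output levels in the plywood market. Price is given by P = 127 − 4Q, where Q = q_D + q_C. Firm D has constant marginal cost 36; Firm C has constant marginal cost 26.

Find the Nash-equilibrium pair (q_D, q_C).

6.75, 9.25

Firm D's profit: π = q_D(127 − 4(q_D + q_C)) − 36q_D.
∂π/∂q_D = 91 − 8q_D − 4q_C = 0, so q_D = 11.375 − 0.5q_C.
By the same steps for C: q_C = 12.625 − 0.5q_D.
Solving the two reaction functions simultaneously: (1 − (−0.5)(−0.5))q_D = 11.375 − 0.5·12.625, so 0.75q_D = 5.0625 and q_D = 6.75.
Then q_C = 12.625 − 0.5·6.75 = 9.25.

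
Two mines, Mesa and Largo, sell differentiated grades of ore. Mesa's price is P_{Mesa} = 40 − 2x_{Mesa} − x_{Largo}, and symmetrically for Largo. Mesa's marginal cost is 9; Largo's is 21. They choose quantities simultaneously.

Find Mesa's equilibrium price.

Mine Mesa's profit: π = x_{Mesa}(40 − 2x_{Mesa} − x_{Largo}) − 9x_{Mesa}.
∂π/∂x_{Mesa} = 31 − 4x_{Mesa} − x_{Largo} = 0 ⇒ x_{Mesa} = 7.75 − 0.25x_{Largo}.
Similarly x_{Largo} = 4.75 − 0.25x_{Mesa}.
Plugging x_{Largo} into Mesa's best response: x_{Mesa} = 7.75 − 0.25(4.75 − 0.25x_{Mesa}) ⇒ 0.9375x_{Mesa} = 6.5625, so x_{Mesa} = 7.
Then x_{Largo} = 4.75 − 0.25·7 = 3.
P_{Mesa} = 40 − 2·7 − 3 = 23.

23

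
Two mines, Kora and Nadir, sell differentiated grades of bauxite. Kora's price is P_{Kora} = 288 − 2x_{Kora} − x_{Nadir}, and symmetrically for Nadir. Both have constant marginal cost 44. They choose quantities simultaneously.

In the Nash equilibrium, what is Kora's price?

141.6

Mine Kora's profit: π = x_{Kora}(288 − 2x_{Kora} − x_{Nadir}) − 44x_{Kora}.
∂π/∂x_{Kora} = 244 − 4x_{Kora} − x_{Nadir} = 0 ⇒ x_{Kora} = 61 − 0.25x_{Nadir}.
By symmetry x_{Nadir} = x_{Kora}; substituting into the reaction function, 1.25x_{Kora} = 61 and x_{Kora} = 48.8.
P_{Kora} = 288 − 2·48.8 − 48.8 = 141.6.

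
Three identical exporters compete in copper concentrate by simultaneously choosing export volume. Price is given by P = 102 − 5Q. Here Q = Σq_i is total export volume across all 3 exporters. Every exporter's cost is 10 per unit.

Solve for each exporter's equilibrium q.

4.6

A representative exporter's profit is π_i = q_i(102 − 5Q) − 10q_i, with Q = q_i + Σ_{j≠i} q_j.
First-order condition: 92 − 10q_i − 5Σ_{j≠i} q_j = 0.
In a symmetric equilibrium every exporter chooses the same q, so Σ_{j≠i} q_j = 2q. The condition becomes 92 − 20q = 0, giving q = 92/20 = 4.6.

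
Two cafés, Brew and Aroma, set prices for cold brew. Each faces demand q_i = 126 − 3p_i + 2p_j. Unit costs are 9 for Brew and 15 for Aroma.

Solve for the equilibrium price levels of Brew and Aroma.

39.375, 41.625

Brew's profit: π = (p_{Brew} − 9)(126 − 3p_{Brew} + 2p_{Aroma}).
∂π/∂p_{Brew} = 153 − 6p_{Brew} + 2p_{Aroma} = 0 ⇒ p_{Brew} = 25.5 + (1/3)p_{Aroma}.
Similarly p_{Aroma} = 28.5 + (1/3)p_{Brew}.
Solving the two reaction functions simultaneously: (1 − (1/3)(1/3))p_{Brew} = 25.5 + (1/3)·28.5, so (8/9)p_{Brew} = 35 and p_{Brew} = 39.375.
Then p_{Aroma} = 28.5 + (1/3)·39.375 = 41.625.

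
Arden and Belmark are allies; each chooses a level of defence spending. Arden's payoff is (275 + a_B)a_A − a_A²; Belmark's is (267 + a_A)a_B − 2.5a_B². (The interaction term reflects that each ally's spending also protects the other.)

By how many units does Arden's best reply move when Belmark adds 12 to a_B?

Expanding Arden's payoff: 275a_A + a_Ba_A − a_A².
∂π/∂a_A = 275 + a_B − 2a_A = 0, so a_A = 137.5 + 0.5a_B.
The reaction-function slope is 0.5, so a 12-unit rise in a_B moves a_A by 0.5 × 12 = 6. Arden's best response rises — the actions are strategic complements.

6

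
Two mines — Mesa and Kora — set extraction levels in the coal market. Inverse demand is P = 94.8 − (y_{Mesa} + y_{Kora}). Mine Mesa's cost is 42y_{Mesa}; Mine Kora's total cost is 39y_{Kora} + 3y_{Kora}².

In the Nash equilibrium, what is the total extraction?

28.36

Mine Mesa's profit: π = y_{Mesa}(94.8 − (y_{Mesa} + y_{Kora})) − 42y_{Mesa}.
∂π/∂y_{Mesa} = 52.8 − 2y_{Mesa} − y_{Kora} = 0, so y_{Mesa} = 26.4 − 0.5y_{Kora}.
For Kora: ∂π/∂y_{Kora} = 55.8 − 8y_{Kora} − y_{Mesa} = 0 ⇒ y_{Kora} = 6.975 − 0.125y_{Mesa}.
Plugging y_{Kora} into Mesa's best response: y_{Mesa} = 26.4 − 0.5(6.975 − 0.125y_{Mesa}) ⇒ 0.9375y_{Mesa} = 22.9125, so y_{Mesa} = 24.44.
Then y_{Kora} = 6.975 − 0.125·24.44 = 3.92.
Total extraction: 24.44 + 3.92 = 28.36.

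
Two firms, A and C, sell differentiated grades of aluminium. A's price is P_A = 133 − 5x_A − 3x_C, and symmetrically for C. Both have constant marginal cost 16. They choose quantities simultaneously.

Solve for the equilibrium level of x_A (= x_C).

9

Firm A's profit: π = x_A(133 − 5x_A − 3x_C) − 16x_A.
∂π/∂x_A = 117 − 10x_A − 3x_C = 0 ⇒ x_A = 11.7 − 0.3x_C.
Setting x_A = x_C in the reaction function: x_A = 11.7 − 0.3x_A, so x_A = 11.7 / 1.3 = 9.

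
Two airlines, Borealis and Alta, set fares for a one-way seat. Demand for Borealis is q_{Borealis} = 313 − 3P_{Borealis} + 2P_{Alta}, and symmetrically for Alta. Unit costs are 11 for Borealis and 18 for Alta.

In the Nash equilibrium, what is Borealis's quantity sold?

Borealis's profit: π = (P_{Borealis} − 11)(313 − 3P_{Borealis} + 2P_{Alta}).
∂π/∂P_{Borealis} = 346 − 6P_{Borealis} + 2P_{Alta} = 0 ⇒ P_{Borealis} = 173/3 + (1/3)P_{Alta}.
Similarly P_{Alta} = 367/6 + (1/3)P_{Borealis}.
Solving the two reaction functions simultaneously: (1 − (1/3)(1/3))P_{Borealis} = 173/3 + (1/3)·(367/6), so (8/9)P_{Borealis} = 1405/18 and P_{Borealis} = 87.8125.
Then P_{Alta} = 367/6 + (1/3)·87.8125 = 90.4375.
q_{Borealis} = 313 − 3·87.8125 + 2·90.4375 = 230.4375.

230.4375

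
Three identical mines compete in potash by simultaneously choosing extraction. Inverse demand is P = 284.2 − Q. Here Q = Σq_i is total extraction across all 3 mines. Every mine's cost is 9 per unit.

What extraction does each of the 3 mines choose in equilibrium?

A representative mine's profit is π_i = q_i(284.2 − Q) − 9q_i, with Q = q_i + Σ_{j≠i} q_j.
First-order condition: 275.2 − 2q_i − Σ_{j≠i} q_j = 0.
With identical mines, set every q_j = q: then 275.2 − 2q − 2q = 0, i.e. q = 275.2/4 = 68.8.

68.8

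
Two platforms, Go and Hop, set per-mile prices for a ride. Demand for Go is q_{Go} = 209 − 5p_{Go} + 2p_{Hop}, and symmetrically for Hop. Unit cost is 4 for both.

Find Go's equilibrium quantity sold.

123.125

Go's profit: π = (p_{Go} − 4)(209 − 5p_{Go} + 2p_{Hop}).
∂π/∂p_{Go} = 229 − 10p_{Go} + 2p_{Hop} = 0 ⇒ p_{Go} = 22.9 + 0.2p_{Hop}.
By symmetry p_{Hop} = p_{Go}; substituting into the reaction function, 0.8p_{Go} = 22.9 and p_{Go} = 28.625.
q_{Go} = 209 − 5·28.625 + 2·28.625 = 123.125.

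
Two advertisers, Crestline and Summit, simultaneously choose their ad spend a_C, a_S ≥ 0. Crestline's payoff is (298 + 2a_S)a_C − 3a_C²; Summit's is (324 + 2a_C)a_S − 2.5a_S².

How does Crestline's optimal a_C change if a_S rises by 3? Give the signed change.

1

Expanding Crestline's payoff: 298a_C + 2a_Sa_C − 3a_C².
∂π/∂a_C = 298 + 2a_S − 6a_C = 0, so a_C = 149/3 + (1/3)a_S.
The reaction-function slope is 1/3, so a 3-unit rise in a_S moves a_C by 1/3 × 3 = 1. Crestline's best response rises — the actions are strategic complements.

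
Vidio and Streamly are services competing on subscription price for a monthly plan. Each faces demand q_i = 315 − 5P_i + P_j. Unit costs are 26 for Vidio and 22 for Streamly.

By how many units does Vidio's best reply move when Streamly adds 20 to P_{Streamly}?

2

Vidio's profit: π = (P_{Vidio} − 26)(315 − 5P_{Vidio} + P_{Streamly}).
∂π/∂P_{Vidio} = 445 − 10P_{Vidio} + P_{Streamly} = 0 ⇒ P_{Vidio} = 44.5 + 0.1P_{Streamly}.
The reaction-function slope is 0.1, so a 20-unit rise in P_{Streamly} moves P_{Vidio} by 0.1 × 20 = 2. Vidio's best response rises — the actions are strategic complements.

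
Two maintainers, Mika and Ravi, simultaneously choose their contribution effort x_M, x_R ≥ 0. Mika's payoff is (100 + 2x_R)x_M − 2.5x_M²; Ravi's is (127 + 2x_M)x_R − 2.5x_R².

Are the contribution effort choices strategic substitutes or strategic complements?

Expanding Mika's payoff: 100x_M + 2x_Rx_M − 2.5x_M².
∂π/∂x_M = 100 + 2x_R − 5x_M = 0, so x_M = 20 + 0.4x_R.
The best-response slope dx_M/dx_R = 0.4 > 0: the reaction function is upward-sloping, so the choices are strategic complements.

strategic complements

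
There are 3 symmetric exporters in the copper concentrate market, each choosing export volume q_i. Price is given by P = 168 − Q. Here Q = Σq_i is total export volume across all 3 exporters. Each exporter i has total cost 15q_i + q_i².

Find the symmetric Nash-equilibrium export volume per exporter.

A representative exporter's profit is π_i = q_i(168 − Q) − 15q_i − q_i², with Q = q_i + Σ_{j≠i} q_j.
First-order condition: 153 − 4q_i − Σ_{j≠i} q_j = 0.
With identical exporters, set every q_j = q: then 153 − 4q − 2q = 0, i.e. q = 153/6 = 25.5.

25.5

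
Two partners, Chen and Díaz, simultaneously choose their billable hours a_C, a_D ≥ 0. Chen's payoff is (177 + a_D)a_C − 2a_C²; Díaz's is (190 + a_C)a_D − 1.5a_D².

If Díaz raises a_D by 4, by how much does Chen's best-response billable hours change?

Expanding Chen's payoff: 177a_C + a_Da_C − 2a_C².
∂π/∂a_C = 177 + a_D − 4a_C = 0, so a_C = 44.25 + 0.25a_D.
The reaction-function slope is 0.25, so a 4-unit rise in a_D moves a_C by 0.25 × 4 = 1. Chen's best response rises — the actions are strategic complements.

1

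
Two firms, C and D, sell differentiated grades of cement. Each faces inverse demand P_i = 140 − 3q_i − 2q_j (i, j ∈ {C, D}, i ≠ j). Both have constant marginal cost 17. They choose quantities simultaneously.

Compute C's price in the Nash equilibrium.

Firm C's profit: π = q_C(140 − 3q_C − 2q_D) − 17q_C.
∂π/∂q_C = 123 − 6q_C − 2q_D = 0 ⇒ q_C = 20.5 − (1/3)q_D.
Setting q_C = q_D in the reaction function: q_C = 20.5 − (1/3)q_C, so q_C = 20.5 / (4/3) = 15.375.
P_C = 140 − 3·15.375 − 2·15.375 = 63.125.

63.125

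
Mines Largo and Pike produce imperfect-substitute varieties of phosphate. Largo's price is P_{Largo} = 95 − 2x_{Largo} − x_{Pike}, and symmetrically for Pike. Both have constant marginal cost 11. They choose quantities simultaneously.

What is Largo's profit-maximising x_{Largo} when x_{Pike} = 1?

20.75

Mine Largo's profit: π = x_{Largo}(95 − 2x_{Largo} − x_{Pike}) − 11x_{Largo}.
∂π/∂x_{Largo} = 84 − 4x_{Largo} − x_{Pike} = 0 ⇒ x_{Largo} = 21 − 0.25x_{Pike}.
At x_{Pike} = 1: x_{Largo} = 21 − 0.25·1 = 20.75.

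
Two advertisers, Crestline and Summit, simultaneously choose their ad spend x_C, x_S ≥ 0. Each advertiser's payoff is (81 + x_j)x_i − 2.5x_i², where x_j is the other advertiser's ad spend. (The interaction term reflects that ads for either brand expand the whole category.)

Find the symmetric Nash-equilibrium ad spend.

Crestline's payoff is (81 + x_S)x_C − 2.5x_C².
∂π/∂x_C = 81 + x_S − 5x_C = 0, so x_C = 16.2 + 0.2x_S.
The game is symmetric, so in equilibrium x_S = x_C: the reaction function gives 0.8x_C = 16.2, hence x_C = 20.25.

20.25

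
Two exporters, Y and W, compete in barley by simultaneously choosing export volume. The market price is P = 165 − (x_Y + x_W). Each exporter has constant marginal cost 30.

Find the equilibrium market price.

75

Exporter Y's profit: π = x_Y(165 − (x_Y + x_W)) − 30x_Y.
∂π/∂x_Y = 135 − 2x_Y − x_W = 0, so x_Y = 67.5 − 0.5x_W.
Setting x_Y = x_W in the reaction function: x_Y = 67.5 − 0.5x_Y, so x_Y = 67.5 / 1.5 = 45.
Equilibrium price: P = 165 − 90 = 75.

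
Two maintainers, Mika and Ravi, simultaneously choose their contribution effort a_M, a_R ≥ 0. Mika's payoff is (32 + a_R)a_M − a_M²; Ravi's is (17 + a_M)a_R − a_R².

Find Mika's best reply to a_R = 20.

26

Expanding Mika's payoff: 32a_M + a_Ra_M − a_M².
∂π/∂a_M = 32 + a_R − 2a_M = 0, so a_M = 16 + 0.5a_R.
At a_R = 20: a_M = 16 + 0.5·20 = 26.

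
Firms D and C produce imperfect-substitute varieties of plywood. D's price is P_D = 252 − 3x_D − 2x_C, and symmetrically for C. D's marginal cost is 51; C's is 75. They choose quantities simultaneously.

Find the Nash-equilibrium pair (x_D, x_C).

26.625, 20.625

Firm D's profit: π = x_D(252 − 3x_D − 2x_C) − 51x_D.
∂π/∂x_D = 201 − 6x_D − 2x_C = 0 ⇒ x_D = 33.5 − (1/3)x_C.
Similarly x_C = 29.5 − (1/3)x_D.
Plugging x_C into D's best response: x_D = 33.5 − (1/3)(29.5 − (1/3)x_D) ⇒ (8/9)x_D = 71/3, so x_D = 26.625.
Then x_C = 29.5 − (1/3)·26.625 = 20.625.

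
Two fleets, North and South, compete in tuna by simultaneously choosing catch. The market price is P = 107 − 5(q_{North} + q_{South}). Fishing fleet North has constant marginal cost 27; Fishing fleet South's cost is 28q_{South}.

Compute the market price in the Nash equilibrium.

54

Fishing fleet North's profit: π = q_{North}(107 − 5(q_{North} + q_{South})) − 27q_{North}.
∂π/∂q_{North} = 80 − 10q_{North} − 5q_{South} = 0, so q_{North} = 8 − 0.5q_{South}.
By the same steps for South: q_{South} = 7.9 − 0.5q_{North}.
Solving the two reaction functions simultaneously: (1 − (−0.5)(−0.5))q_{North} = 8 − 0.5·7.9, so 0.75q_{North} = 4.05 and q_{North} = 5.4.
Then q_{South} = 7.9 − 0.5·5.4 = 5.2.
Equilibrium price: P = 107 − 5·10.6 = 54.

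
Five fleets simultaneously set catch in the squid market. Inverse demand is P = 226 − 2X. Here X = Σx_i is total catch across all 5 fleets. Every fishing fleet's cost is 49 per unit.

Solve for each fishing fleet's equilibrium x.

A representative fishing fleet's profit is π_i = x_i(226 − 2X) − 49x_i, with X = x_i + Σ_{j≠i} x_j.
First-order condition: 177 − 4x_i − 2Σ_{j≠i} x_j = 0.
Imposing symmetry (x_j = x for all j) turns Σ_{j≠i} x_j into 4x, so 177 = 12x and x = 14.75.

14.75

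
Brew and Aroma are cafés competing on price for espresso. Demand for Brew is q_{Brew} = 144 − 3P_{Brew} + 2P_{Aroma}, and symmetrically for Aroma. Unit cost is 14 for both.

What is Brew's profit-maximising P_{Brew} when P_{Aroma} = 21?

38

Brew's profit: π = (P_{Brew} − 14)(144 − 3P_{Brew} + 2P_{Aroma}).
∂π/∂P_{Brew} = 186 − 6P_{Brew} + 2P_{Aroma} = 0 ⇒ P_{Brew} = 31 + (1/3)P_{Aroma}.
At P_{Aroma} = 21: P_{Brew} = 31 + (1/3)·21 = 38.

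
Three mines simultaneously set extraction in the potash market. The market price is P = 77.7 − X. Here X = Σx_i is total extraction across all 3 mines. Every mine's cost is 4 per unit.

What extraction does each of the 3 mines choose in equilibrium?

18.425

A representative mine's profit is π_i = x_i(77.7 − X) − 4x_i, with X = x_i + Σ_{j≠i} x_j.
First-order condition: 73.7 − 2x_i − Σ_{j≠i} x_j = 0.
Imposing symmetry (x_j = x for all j) turns Σ_{j≠i} x_j into 2x, so 73.7 = 4x and x = 18.425.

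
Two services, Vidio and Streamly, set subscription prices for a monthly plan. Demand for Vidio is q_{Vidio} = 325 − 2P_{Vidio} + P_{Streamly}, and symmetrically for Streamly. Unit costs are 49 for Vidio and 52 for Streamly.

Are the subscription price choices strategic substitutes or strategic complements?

strategic complements

Vidio's profit: π = (P_{Vidio} − 49)(325 − 2P_{Vidio} + P_{Streamly}).
∂π/∂P_{Vidio} = 423 − 4P_{Vidio} + P_{Streamly} = 0 ⇒ P_{Vidio} = 105.75 + 0.25P_{Streamly}.
The best-response slope dP_{Vidio}/dP_{Streamly} = 0.25 > 0: the reaction function is upward-sloping, so the choices are strategic complements.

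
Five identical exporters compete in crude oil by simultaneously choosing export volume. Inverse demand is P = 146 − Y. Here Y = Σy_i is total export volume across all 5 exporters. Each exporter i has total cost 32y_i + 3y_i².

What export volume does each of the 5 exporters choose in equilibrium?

A representative exporter's profit is π_i = y_i(146 − Y) − 32y_i − 3y_i², with Y = y_i + Σ_{j≠i} y_j.
First-order condition: 114 − 8y_i − Σ_{j≠i} y_j = 0.
With identical exporters, set every y_j = y: then 114 − 8y − 4y = 0, i.e. y = 114/12 = 9.5.

9.5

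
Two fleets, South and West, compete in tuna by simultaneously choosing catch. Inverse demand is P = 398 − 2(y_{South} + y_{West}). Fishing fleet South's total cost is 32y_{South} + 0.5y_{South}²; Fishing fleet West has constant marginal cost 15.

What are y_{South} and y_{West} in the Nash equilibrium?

43.625, 73.9375

Fishing fleet South's profit: π = y_{South}(398 − 2(y_{South} + y_{West})) − 32y_{South} − 0.5y_{South}².
∂π/∂y_{South} = 366 − 5y_{South} − 2y_{West} = 0, so y_{South} = 73.2 − 0.4y_{West}.
For West: ∂π/∂y_{West} = 383 − 4y_{West} − 2y_{South} = 0 ⇒ y_{West} = 95.75 − 0.5y_{South}.
Substituting the second reaction function into the first: y_{South} = 73.2 − 0.4(95.75 − 0.5y_{South}), which gives 0.8y_{South} = 34.9 ⇒ y_{South} = 43.625.
Then y_{West} = 95.75 − 0.5·43.625 = 73.9375.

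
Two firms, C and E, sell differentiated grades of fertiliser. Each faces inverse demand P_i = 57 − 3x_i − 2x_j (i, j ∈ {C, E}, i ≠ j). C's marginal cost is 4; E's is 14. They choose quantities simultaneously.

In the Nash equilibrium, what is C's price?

25.75

Firm C's profit: π = x_C(57 − 3x_C − 2x_E) − 4x_C.
∂π/∂x_C = 53 − 6x_C − 2x_E = 0 ⇒ x_C = 53/6 − (1/3)x_E.
Similarly x_E = 43/6 − (1/3)x_C.
Plugging x_E into C's best response: x_C = 53/6 − (1/3)(43/6 − (1/3)x_C) ⇒ (8/9)x_C = 58/9, so x_C = 7.25.
Then x_E = 43/6 − (1/3)·7.25 = 4.75.
P_C = 57 − 3·7.25 − 2·4.75 = 25.75.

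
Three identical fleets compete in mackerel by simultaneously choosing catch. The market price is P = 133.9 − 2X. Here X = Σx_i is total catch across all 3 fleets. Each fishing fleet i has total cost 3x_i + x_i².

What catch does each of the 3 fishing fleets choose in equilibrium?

13.09

A representative fishing fleet's profit is π_i = x_i(133.9 − 2X) − 3x_i − x_i², with X = x_i + Σ_{j≠i} x_j.
First-order condition: 130.9 − 6x_i − 2Σ_{j≠i} x_j = 0.
Imposing symmetry (x_j = x for all j) turns Σ_{j≠i} x_j into 2x, so 130.9 = 10x and x = 13.09.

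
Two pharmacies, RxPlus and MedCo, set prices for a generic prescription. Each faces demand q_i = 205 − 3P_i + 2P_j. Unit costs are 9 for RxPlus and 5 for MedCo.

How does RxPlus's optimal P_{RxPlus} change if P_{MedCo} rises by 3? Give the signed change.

1

RxPlus's profit: π = (P_{RxPlus} − 9)(205 − 3P_{RxPlus} + 2P_{MedCo}).
∂π/∂P_{RxPlus} = 232 − 6P_{RxPlus} + 2P_{MedCo} = 0 ⇒ P_{RxPlus} = 116/3 + (1/3)P_{MedCo}.
The reaction-function slope is 1/3, so a 3-unit rise in P_{MedCo} moves P_{RxPlus} by 1/3 × 3 = 1. RxPlus's best response rises — the actions are strategic complements.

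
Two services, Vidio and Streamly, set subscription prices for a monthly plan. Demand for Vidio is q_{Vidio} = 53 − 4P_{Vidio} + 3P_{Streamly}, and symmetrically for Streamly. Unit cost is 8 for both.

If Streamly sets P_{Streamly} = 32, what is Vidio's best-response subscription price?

22.625

Vidio's profit: π = (P_{Vidio} − 8)(53 − 4P_{Vidio} + 3P_{Streamly}).
∂π/∂P_{Vidio} = 85 − 8P_{Vidio} + 3P_{Streamly} = 0 ⇒ P_{Vidio} = 10.625 + 0.375P_{Streamly}.
At P_{Streamly} = 32: P_{Vidio} = 10.625 + 0.375·32 = 22.625.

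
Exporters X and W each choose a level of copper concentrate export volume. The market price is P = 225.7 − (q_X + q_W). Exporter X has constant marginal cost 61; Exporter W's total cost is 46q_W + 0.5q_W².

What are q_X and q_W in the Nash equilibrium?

Exporter X's profit: π = q_X(225.7 − (q_X + q_W)) − 61q_X.
∂π/∂q_X = 164.7 − 2q_X − q_W = 0, so q_X = 82.35 − 0.5q_W.
For W: ∂π/∂q_W = 179.7 − 3q_W − q_X = 0 ⇒ q_W = 59.9 − (1/3)q_X.
Plugging q_W into X's best response: q_X = 82.35 − 0.5(59.9 − (1/3)q_X) ⇒ (5/6)q_X = 52.4, so q_X = 62.88.
Then q_W = 59.9 − (1/3)·62.88 = 38.94.

62.88, 38.94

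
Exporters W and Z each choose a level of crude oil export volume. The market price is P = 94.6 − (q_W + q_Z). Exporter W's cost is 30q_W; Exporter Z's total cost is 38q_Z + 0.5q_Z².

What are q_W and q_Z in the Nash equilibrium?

27.44, 9.72

Exporter W's profit: π = q_W(94.6 − (q_W + q_Z)) − 30q_W.
∂π/∂q_W = 64.6 − 2q_W − q_Z = 0, so q_W = 32.3 − 0.5q_Z.
For Z: ∂π/∂q_Z = 56.6 − 3q_Z − q_W = 0 ⇒ q_Z = 283/15 − (1/3)q_W.
Substituting the second reaction function into the first: q_W = 32.3 − 0.5(283/15 − (1/3)q_W), which gives (5/6)q_W = 343/15 ⇒ q_W = 27.44.
Then q_Z = 283/15 − (1/3)·27.44 = 9.72.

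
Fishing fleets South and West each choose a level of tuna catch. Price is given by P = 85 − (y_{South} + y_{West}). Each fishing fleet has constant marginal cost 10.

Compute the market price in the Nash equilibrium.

35

Fishing fleet South's profit: π = y_{South}(85 − (y_{South} + y_{West})) − 10y_{South}.
∂π/∂y_{South} = 75 − 2y_{South} − y_{West} = 0, so y_{South} = 37.5 − 0.5y_{West}.
Setting y_{South} = y_{West} in the reaction function: y_{South} = 37.5 − 0.5y_{South}, so y_{South} = 37.5 / 1.5 = 25.
Equilibrium price: P = 85 − 50 = 35.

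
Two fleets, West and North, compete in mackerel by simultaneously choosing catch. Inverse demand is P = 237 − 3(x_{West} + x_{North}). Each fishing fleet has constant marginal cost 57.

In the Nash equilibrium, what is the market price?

Fishing fleet West's profit: π = x_{West}(237 − 3(x_{West} + x_{North})) − 57x_{West}.
∂π/∂x_{West} = 180 − 6x_{West} − 3x_{North} = 0, so x_{West} = 30 − 0.5x_{North}.
Setting x_{West} = x_{North} in the reaction function: x_{West} = 30 − 0.5x_{West}, so x_{West} = 30 / 1.5 = 20.
Equilibrium price: P = 237 − 3·40 = 117.

117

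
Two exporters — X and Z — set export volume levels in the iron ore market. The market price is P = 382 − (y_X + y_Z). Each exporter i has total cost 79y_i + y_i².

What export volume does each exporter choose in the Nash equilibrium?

60.6

Exporter X's profit: π = y_X(382 − (y_X + y_Z)) − 79y_X − y_X².
∂π/∂y_X = 303 − 4y_X − y_Z = 0, so y_X = 75.75 − 0.25y_Z.
The game is symmetric, so in equilibrium y_Z = y_X: the reaction function gives 1.25y_X = 75.75, hence y_X = 60.6.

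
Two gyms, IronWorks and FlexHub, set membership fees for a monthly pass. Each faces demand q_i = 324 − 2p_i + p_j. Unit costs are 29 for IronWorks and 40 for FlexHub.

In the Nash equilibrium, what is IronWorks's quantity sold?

199.6

IronWorks's profit: π = (p_{IronWorks} − 29)(324 − 2p_{IronWorks} + p_{FlexHub}).
∂π/∂p_{IronWorks} = 382 − 4p_{IronWorks} + p_{FlexHub} = 0 ⇒ p_{IronWorks} = 95.5 + 0.25p_{FlexHub}.
Similarly p_{FlexHub} = 101 + 0.25p_{IronWorks}.
Solving the two reaction functions simultaneously: (1 − (0.25)(0.25))p_{IronWorks} = 95.5 + 0.25·101, so 0.9375p_{IronWorks} = 120.75 and p_{IronWorks} = 128.8.
Then p_{FlexHub} = 101 + 0.25·128.8 = 133.2.
q_{IronWorks} = 324 − 2·128.8 + 133.2 = 199.6.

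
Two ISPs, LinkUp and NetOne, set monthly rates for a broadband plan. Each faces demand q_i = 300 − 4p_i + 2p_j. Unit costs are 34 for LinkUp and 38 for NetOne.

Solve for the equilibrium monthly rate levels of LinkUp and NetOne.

LinkUp's profit: π = (p_{LinkUp} − 34)(300 − 4p_{LinkUp} + 2p_{NetOne}).
∂π/∂p_{LinkUp} = 436 − 8p_{LinkUp} + 2p_{NetOne} = 0 ⇒ p_{LinkUp} = 54.5 + 0.25p_{NetOne}.
Similarly p_{NetOne} = 56.5 + 0.25p_{LinkUp}.
Solving the two reaction functions simultaneously: (1 − (0.25)(0.25))p_{LinkUp} = 54.5 + 0.25·56.5, so 0.9375p_{LinkUp} = 68.625 and p_{LinkUp} = 73.2.
Then p_{NetOne} = 56.5 + 0.25·73.2 = 74.8.

73.2, 74.8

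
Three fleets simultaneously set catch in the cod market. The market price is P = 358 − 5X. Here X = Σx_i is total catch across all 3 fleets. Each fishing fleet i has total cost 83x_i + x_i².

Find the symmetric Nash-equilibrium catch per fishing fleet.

A representative fishing fleet's profit is π_i = x_i(358 − 5X) − 83x_i − x_i², with X = x_i + Σ_{j≠i} x_j.
First-order condition: 275 − 12x_i − 5Σ_{j≠i} x_j = 0.
In a symmetric equilibrium every fishing fleet chooses the same x, so Σ_{j≠i} x_j = 2x. The condition becomes 275 − 22x = 0, giving x = 275/22 = 12.5.

12.5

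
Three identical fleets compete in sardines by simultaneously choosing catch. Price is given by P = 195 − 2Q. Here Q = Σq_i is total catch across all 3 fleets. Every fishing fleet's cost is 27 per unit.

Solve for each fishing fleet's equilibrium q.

A representative fishing fleet's profit is π_i = q_i(195 − 2Q) − 27q_i, with Q = q_i + Σ_{j≠i} q_j.
First-order condition: 168 − 4q_i − 2Σ_{j≠i} q_j = 0.
In a symmetric equilibrium every fishing fleet chooses the same q, so Σ_{j≠i} q_j = 2q. The condition becomes 168 − 8q = 0, giving q = 168/8 = 21.

21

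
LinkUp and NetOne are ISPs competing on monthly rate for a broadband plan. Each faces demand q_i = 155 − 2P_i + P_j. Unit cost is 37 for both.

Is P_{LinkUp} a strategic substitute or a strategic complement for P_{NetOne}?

LinkUp's profit: π = (P_{LinkUp} − 37)(155 − 2P_{LinkUp} + P_{NetOne}).
∂π/∂P_{LinkUp} = 229 − 4P_{LinkUp} + P_{NetOne} = 0 ⇒ P_{LinkUp} = 57.25 + 0.25P_{NetOne}.
The best-response slope dP_{LinkUp}/dP_{NetOne} = 0.25 > 0: the reaction function is upward-sloping, so the choices are strategic complements.

strategic complements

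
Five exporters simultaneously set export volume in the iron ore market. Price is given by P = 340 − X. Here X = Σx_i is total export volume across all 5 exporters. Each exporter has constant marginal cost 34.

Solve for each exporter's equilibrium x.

51

A representative exporter's profit is π_i = x_i(340 − X) − 34x_i, with X = x_i + Σ_{j≠i} x_j.
First-order condition: 306 − 2x_i − Σ_{j≠i} x_j = 0.
In a symmetric equilibrium every exporter chooses the same x, so Σ_{j≠i} x_j = 4x. The condition becomes 306 − 6x = 0, giving x = 306/6 = 51.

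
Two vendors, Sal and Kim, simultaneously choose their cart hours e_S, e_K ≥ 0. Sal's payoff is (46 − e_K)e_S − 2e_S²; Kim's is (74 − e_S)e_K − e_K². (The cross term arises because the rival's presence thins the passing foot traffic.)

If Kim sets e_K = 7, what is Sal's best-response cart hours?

Expanding Sal's payoff: 46e_S − e_Ke_S − 2e_S².
∂π/∂e_S = 46 − e_K − 4e_S = 0, so e_S = 11.5 − 0.25e_K.
At e_K = 7: e_S = 11.5 − 0.25·7 = 9.75.

9.75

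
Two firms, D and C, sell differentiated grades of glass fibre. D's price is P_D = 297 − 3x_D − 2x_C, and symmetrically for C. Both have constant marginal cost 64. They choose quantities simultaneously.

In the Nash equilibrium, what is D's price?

151.375

Firm D's profit: π = x_D(297 − 3x_D − 2x_C) − 64x_D.
∂π/∂x_D = 233 − 6x_D − 2x_C = 0 ⇒ x_D = 233/6 − (1/3)x_C.
The game is symmetric, so in equilibrium x_C = x_D: the reaction function gives (4/3)x_D = 233/6, hence x_D = 29.125.
P_D = 297 − 3·29.125 − 2·29.125 = 151.375.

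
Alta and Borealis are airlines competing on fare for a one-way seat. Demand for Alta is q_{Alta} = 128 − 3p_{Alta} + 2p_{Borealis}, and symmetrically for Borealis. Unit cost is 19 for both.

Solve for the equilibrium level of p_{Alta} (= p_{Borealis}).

Alta's profit: π = (p_{Alta} − 19)(128 − 3p_{Alta} + 2p_{Borealis}).
∂π/∂p_{Alta} = 185 − 6p_{Alta} + 2p_{Borealis} = 0 ⇒ p_{Alta} = 185/6 + (1/3)p_{Borealis}.
Setting p_{Alta} = p_{Borealis} in the reaction function: p_{Alta} = 185/6 + (1/3)p_{Alta}, so p_{Alta} = (185/6) / (2/3) = 46.25.

46.25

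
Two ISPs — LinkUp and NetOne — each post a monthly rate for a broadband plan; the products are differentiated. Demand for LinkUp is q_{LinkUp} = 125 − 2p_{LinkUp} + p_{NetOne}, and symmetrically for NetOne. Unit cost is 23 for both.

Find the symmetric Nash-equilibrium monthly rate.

LinkUp's profit: π = (p_{LinkUp} − 23)(125 − 2p_{LinkUp} + p_{NetOne}).
∂π/∂p_{LinkUp} = 171 − 4p_{LinkUp} + p_{NetOne} = 0 ⇒ p_{LinkUp} = 42.75 + 0.25p_{NetOne}.
Setting p_{LinkUp} = p_{NetOne} in the reaction function: p_{LinkUp} = 42.75 + 0.25p_{LinkUp}, so p_{LinkUp} = 42.75 / 0.75 = 57.

57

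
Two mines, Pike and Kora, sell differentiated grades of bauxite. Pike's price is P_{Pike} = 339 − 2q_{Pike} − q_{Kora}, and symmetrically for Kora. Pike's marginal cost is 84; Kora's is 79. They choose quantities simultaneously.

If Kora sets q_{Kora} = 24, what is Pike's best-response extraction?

57.75

Mine Pike's profit: π = q_{Pike}(339 − 2q_{Pike} − q_{Kora}) − 84q_{Pike}.
∂π/∂q_{Pike} = 255 − 4q_{Pike} − q_{Kora} = 0 ⇒ q_{Pike} = 63.75 − 0.25q_{Kora}.
At q_{Kora} = 24: q_{Pike} = 63.75 − 0.25·24 = 57.75.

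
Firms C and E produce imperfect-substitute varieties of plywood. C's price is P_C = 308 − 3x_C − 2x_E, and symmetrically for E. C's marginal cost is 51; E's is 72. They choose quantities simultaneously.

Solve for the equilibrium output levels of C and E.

Firm C's profit: π = x_C(308 − 3x_C − 2x_E) − 51x_C.
∂π/∂x_C = 257 − 6x_C − 2x_E = 0 ⇒ x_C = 257/6 − (1/3)x_E.
Similarly x_E = 118/3 − (1/3)x_C.
Plugging x_E into C's best response: x_C = 257/6 − (1/3)(118/3 − (1/3)x_C) ⇒ (8/9)x_C = 535/18, so x_C = 33.4375.
Then x_E = 118/3 − (1/3)·33.4375 = 28.1875.

33.4375, 28.1875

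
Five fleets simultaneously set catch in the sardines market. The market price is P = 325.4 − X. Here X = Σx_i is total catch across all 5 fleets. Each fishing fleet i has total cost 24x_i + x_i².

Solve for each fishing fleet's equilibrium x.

37.675

A representative fishing fleet's profit is π_i = x_i(325.4 − X) − 24x_i − x_i², with X = x_i + Σ_{j≠i} x_j.
First-order condition: 301.4 − 4x_i − Σ_{j≠i} x_j = 0.
With identical fishing fleets, set every x_j = x: then 301.4 − 4x − 4x = 0, i.e. x = 301.4/8 = 37.675.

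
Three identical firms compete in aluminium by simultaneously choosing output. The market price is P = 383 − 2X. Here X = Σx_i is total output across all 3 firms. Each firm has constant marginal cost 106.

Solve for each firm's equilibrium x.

A representative firm's profit is π_i = x_i(383 − 2X) − 106x_i, with X = x_i + Σ_{j≠i} x_j.
First-order condition: 277 − 4x_i − 2Σ_{j≠i} x_j = 0.
In a symmetric equilibrium every firm chooses the same x, so Σ_{j≠i} x_j = 2x. The condition becomes 277 − 8x = 0, giving x = 277/8 = 34.625.

34.625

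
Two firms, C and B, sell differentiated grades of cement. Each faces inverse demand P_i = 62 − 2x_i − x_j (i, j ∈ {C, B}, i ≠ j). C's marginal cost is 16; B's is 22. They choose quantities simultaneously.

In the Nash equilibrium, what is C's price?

Firm C's profit: π = x_C(62 − 2x_C − x_B) − 16x_C.
∂π/∂x_C = 46 − 4x_C − x_B = 0 ⇒ x_C = 11.5 − 0.25x_B.
Similarly x_B = 10 − 0.25x_C.
Solving the two reaction functions simultaneously: (1 − (−0.25)(−0.25))x_C = 11.5 − 0.25·10, so 0.9375x_C = 9 and x_C = 9.6.
Then x_B = 10 − 0.25·9.6 = 7.6.
P_C = 62 − 2·9.6 − 7.6 = 35.2.

35.2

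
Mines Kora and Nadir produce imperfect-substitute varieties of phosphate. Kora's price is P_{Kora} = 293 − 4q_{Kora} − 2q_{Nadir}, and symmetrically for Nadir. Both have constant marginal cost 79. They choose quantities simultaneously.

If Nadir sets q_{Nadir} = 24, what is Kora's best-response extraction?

Mine Kora's profit: π = q_{Kora}(293 − 4q_{Kora} − 2q_{Nadir}) − 79q_{Kora}.
∂π/∂q_{Kora} = 214 − 8q_{Kora} − 2q_{Nadir} = 0 ⇒ q_{Kora} = 26.75 − 0.25q_{Nadir}.
At q_{Nadir} = 24: q_{Kora} = 26.75 − 0.25·24 = 20.75.

20.75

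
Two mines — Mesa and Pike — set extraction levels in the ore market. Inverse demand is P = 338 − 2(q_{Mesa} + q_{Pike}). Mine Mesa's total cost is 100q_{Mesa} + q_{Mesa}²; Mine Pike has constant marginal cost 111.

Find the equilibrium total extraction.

69.2

Mine Mesa's profit: π = q_{Mesa}(338 − 2(q_{Mesa} + q_{Pike})) − 100q_{Mesa} − q_{Mesa}².
∂π/∂q_{Mesa} = 238 − 6q_{Mesa} − 2q_{Pike} = 0, so q_{Mesa} = 119/3 − (1/3)q_{Pike}.
For Pike: ∂π/∂q_{Pike} = 227 − 4q_{Pike} − 2q_{Mesa} = 0 ⇒ q_{Pike} = 56.75 − 0.5q_{Mesa}.
Solving the two reaction functions simultaneously: (1 − (−1/3)(−0.5))q_{Mesa} = 119/3 − (1/3)·56.75, so (5/6)q_{Mesa} = 20.75 and q_{Mesa} = 24.9.
Then q_{Pike} = 56.75 − 0.5·24.9 = 44.3.
Total extraction: 24.9 + 44.3 = 69.2.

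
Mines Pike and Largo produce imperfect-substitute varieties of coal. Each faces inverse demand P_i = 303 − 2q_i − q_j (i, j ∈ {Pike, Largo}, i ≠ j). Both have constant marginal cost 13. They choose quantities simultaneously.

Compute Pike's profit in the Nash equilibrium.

6728

Mine Pike's profit: π = q_{Pike}(303 − 2q_{Pike} − q_{Largo}) − 13q_{Pike}.
∂π/∂q_{Pike} = 290 − 4q_{Pike} − q_{Largo} = 0 ⇒ q_{Pike} = 72.5 − 0.25q_{Largo}.
Setting q_{Pike} = q_{Largo} in the reaction function: q_{Pike} = 72.5 − 0.25q_{Pike}, so q_{Pike} = 72.5 / 1.25 = 58.
P_{Pike} = 303 − 2·58 − 58 = 129.
Profit = (129 − 13)·58 = 6728.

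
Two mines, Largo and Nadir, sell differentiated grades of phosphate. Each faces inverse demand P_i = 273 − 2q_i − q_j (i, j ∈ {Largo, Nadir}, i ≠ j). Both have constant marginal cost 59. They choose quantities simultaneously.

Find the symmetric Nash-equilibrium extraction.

Mine Largo's profit: π = q_{Largo}(273 − 2q_{Largo} − q_{Nadir}) − 59q_{Largo}.
∂π/∂q_{Largo} = 214 − 4q_{Largo} − q_{Nadir} = 0 ⇒ q_{Largo} = 53.5 − 0.25q_{Nadir}.
Setting q_{Largo} = q_{Nadir} in the reaction function: q_{Largo} = 53.5 − 0.25q_{Largo}, so q_{Largo} = 53.5 / 1.25 = 42.8.

42.8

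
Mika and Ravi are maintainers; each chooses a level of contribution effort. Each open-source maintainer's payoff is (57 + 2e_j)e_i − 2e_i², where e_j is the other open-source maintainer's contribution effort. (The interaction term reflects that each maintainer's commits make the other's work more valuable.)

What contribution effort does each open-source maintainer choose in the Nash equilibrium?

Mika's payoff is (57 + 2e_R)e_M − 2e_M².
∂π/∂e_M = 57 + 2e_R − 4e_M = 0, so e_M = 14.25 + 0.5e_R.
By symmetry e_R = e_M; substituting into the reaction function, 0.5e_M = 14.25 and e_M = 28.5.

28.5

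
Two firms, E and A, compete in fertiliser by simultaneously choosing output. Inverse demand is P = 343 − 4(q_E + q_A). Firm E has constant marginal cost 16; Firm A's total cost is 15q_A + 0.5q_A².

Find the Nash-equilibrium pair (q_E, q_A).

Firm E's profit: π = q_E(343 − 4(q_E + q_A)) − 16q_E.
∂π/∂q_E = 327 − 8q_E − 4q_A = 0, so q_E = 40.875 − 0.5q_A.
For A: ∂π/∂q_A = 328 − 9q_A − 4q_E = 0 ⇒ q_A = 328/9 − (4/9)q_E.
Substituting the second reaction function into the first: q_E = 40.875 − 0.5(328/9 − (4/9)q_E), which gives (7/9)q_E = 1631/72 ⇒ q_E = 29.125.
Then q_A = 328/9 − (4/9)·29.125 = 23.5.

29.125, 23.5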